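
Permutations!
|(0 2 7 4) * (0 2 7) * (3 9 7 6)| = |(0 6 3 9 7 4 2)| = 7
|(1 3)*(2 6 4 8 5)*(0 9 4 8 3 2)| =9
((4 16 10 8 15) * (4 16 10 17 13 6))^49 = (4 10 8 15 16 17 13 6)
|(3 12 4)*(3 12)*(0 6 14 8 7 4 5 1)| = 9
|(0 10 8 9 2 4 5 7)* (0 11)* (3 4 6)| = 11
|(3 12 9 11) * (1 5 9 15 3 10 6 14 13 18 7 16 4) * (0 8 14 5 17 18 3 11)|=12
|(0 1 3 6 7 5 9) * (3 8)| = |(0 1 8 3 6 7 5 9)| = 8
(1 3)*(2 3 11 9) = (1 11 9 2 3) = [0, 11, 3, 1, 4, 5, 6, 7, 8, 2, 10, 9]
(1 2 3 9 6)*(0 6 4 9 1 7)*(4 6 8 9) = (0 8 9 6 7)(1 2 3) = [8, 2, 3, 1, 4, 5, 7, 0, 9, 6]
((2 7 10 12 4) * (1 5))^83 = (1 5)(2 12 7 4 10)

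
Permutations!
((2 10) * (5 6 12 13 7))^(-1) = (2 10)(5 7 13 12 6) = ((2 10)(5 6 12 13 7))^(-1)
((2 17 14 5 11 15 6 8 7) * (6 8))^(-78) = (2 14 11 8)(5 15 7 17)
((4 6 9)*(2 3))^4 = ((2 3)(4 6 9))^4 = (4 6 9)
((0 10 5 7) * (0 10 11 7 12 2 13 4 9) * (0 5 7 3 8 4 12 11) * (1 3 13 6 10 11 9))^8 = ((1 3 8 4)(2 6 10 7 11 13 12)(5 9))^8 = (2 6 10 7 11 13 12)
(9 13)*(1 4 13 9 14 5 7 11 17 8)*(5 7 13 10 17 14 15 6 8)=(1 4 10 17 5 13 15 6 8)(7 11 14)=[0, 4, 2, 3, 10, 13, 8, 11, 1, 9, 17, 14, 12, 15, 7, 6, 16, 5]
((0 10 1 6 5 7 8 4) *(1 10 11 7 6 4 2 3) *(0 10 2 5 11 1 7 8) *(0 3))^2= ((0 1 4 10 2)(3 7)(5 6 11 8))^2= (0 4 2 1 10)(5 11)(6 8)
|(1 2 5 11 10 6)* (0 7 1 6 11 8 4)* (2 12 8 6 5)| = |(0 7 1 12 8 4)(5 6)(10 11)| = 6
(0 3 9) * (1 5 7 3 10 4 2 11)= (0 10 4 2 11 1 5 7 3 9)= [10, 5, 11, 9, 2, 7, 6, 3, 8, 0, 4, 1]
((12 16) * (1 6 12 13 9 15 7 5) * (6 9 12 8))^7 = ((1 9 15 7 5)(6 8)(12 16 13))^7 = (1 15 5 9 7)(6 8)(12 16 13)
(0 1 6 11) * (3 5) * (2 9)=(0 1 6 11)(2 9)(3 5)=[1, 6, 9, 5, 4, 3, 11, 7, 8, 2, 10, 0]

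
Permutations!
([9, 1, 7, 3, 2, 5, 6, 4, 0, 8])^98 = (0 8 9)(2 4 7)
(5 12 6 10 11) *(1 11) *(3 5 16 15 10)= (1 11 16 15 10)(3 5 12 6)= [0, 11, 2, 5, 4, 12, 3, 7, 8, 9, 1, 16, 6, 13, 14, 10, 15]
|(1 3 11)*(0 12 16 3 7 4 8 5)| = 10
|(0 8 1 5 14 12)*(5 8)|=4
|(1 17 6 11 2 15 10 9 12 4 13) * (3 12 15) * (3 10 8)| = |(1 17 6 11 2 10 9 15 8 3 12 4 13)| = 13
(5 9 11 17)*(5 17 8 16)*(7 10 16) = (17)(5 9 11 8 7 10 16) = [0, 1, 2, 3, 4, 9, 6, 10, 7, 11, 16, 8, 12, 13, 14, 15, 5, 17]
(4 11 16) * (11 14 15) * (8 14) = (4 8 14 15 11 16) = [0, 1, 2, 3, 8, 5, 6, 7, 14, 9, 10, 16, 12, 13, 15, 11, 4]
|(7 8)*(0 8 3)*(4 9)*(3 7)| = 6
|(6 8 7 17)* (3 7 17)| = |(3 7)(6 8 17)| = 6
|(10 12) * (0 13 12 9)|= 5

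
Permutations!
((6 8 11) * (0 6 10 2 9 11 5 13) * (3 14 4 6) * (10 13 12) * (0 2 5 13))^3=(0 4 13 11 14 8 9 3 6 2)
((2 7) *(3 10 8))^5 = (2 7)(3 8 10)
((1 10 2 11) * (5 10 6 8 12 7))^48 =((1 6 8 12 7 5 10 2 11))^48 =(1 12 10)(2 6 7)(5 11 8)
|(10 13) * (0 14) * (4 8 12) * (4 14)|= |(0 4 8 12 14)(10 13)|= 10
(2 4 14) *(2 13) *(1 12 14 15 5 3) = (1 12 14 13 2 4 15 5 3) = [0, 12, 4, 1, 15, 3, 6, 7, 8, 9, 10, 11, 14, 2, 13, 5]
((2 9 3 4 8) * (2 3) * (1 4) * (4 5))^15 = (2 9)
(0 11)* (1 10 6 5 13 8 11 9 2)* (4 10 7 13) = (0 9 2 1 7 13 8 11)(4 10 6 5) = [9, 7, 1, 3, 10, 4, 5, 13, 11, 2, 6, 0, 12, 8]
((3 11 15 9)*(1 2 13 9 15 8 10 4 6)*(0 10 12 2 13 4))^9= (15)(0 10)(1 6 4 2 12 8 11 3 9 13)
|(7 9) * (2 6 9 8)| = 5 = |(2 6 9 7 8)|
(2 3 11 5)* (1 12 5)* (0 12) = (0 12 5 2 3 11 1) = [12, 0, 3, 11, 4, 2, 6, 7, 8, 9, 10, 1, 5]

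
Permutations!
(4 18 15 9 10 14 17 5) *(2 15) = (2 15 9 10 14 17 5 4 18) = [0, 1, 15, 3, 18, 4, 6, 7, 8, 10, 14, 11, 12, 13, 17, 9, 16, 5, 2]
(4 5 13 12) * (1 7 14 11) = [0, 7, 2, 3, 5, 13, 6, 14, 8, 9, 10, 1, 4, 12, 11] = (1 7 14 11)(4 5 13 12)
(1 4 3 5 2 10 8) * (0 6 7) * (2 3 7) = (0 6 2 10 8 1 4 7)(3 5) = [6, 4, 10, 5, 7, 3, 2, 0, 1, 9, 8]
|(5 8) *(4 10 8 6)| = 5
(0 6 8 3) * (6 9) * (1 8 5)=(0 9 6 5 1 8 3)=[9, 8, 2, 0, 4, 1, 5, 7, 3, 6]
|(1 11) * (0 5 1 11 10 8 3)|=|(11)(0 5 1 10 8 3)|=6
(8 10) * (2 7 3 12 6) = (2 7 3 12 6)(8 10) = [0, 1, 7, 12, 4, 5, 2, 3, 10, 9, 8, 11, 6]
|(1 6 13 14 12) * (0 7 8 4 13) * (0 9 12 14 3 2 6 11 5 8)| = 22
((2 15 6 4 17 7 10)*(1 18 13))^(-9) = (18)(2 7 4 15 10 17 6)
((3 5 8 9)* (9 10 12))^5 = ((3 5 8 10 12 9))^5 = (3 9 12 10 8 5)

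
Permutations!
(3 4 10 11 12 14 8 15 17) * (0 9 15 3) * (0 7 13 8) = (0 9 15 17 7 13 8 3 4 10 11 12 14) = [9, 1, 2, 4, 10, 5, 6, 13, 3, 15, 11, 12, 14, 8, 0, 17, 16, 7]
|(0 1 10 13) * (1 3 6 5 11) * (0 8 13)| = 14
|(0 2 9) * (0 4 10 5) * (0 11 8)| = 8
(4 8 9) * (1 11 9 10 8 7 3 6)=[0, 11, 2, 6, 7, 5, 1, 3, 10, 4, 8, 9]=(1 11 9 4 7 3 6)(8 10)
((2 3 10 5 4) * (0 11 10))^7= ((0 11 10 5 4 2 3))^7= (11)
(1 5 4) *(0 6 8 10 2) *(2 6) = (0 2)(1 5 4)(6 8 10) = [2, 5, 0, 3, 1, 4, 8, 7, 10, 9, 6]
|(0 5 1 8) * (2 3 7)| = |(0 5 1 8)(2 3 7)| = 12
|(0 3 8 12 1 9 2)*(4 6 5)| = 21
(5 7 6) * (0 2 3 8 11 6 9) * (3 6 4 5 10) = (0 2 6 10 3 8 11 4 5 7 9) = [2, 1, 6, 8, 5, 7, 10, 9, 11, 0, 3, 4]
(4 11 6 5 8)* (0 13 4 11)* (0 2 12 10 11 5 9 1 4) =[13, 4, 12, 3, 2, 8, 9, 7, 5, 1, 11, 6, 10, 0] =(0 13)(1 4 2 12 10 11 6 9)(5 8)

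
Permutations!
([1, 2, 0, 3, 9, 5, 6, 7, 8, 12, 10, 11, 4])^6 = [0, 1, 2, 3, 4, 5, 6, 7, 8, 9, 10, 11, 12]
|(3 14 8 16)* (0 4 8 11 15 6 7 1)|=11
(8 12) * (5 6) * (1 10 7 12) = [0, 10, 2, 3, 4, 6, 5, 12, 1, 9, 7, 11, 8] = (1 10 7 12 8)(5 6)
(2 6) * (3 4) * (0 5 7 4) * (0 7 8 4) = (0 5 8 4 3 7)(2 6) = [5, 1, 6, 7, 3, 8, 2, 0, 4]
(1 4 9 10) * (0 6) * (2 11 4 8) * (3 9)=(0 6)(1 8 2 11 4 3 9 10)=[6, 8, 11, 9, 3, 5, 0, 7, 2, 10, 1, 4]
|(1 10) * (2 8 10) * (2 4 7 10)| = 4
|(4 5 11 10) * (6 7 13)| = 12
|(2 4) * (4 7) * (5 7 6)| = 5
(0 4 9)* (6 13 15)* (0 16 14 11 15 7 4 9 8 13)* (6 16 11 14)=[9, 1, 2, 3, 8, 5, 0, 4, 13, 11, 10, 15, 12, 7, 14, 16, 6]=(0 9 11 15 16 6)(4 8 13 7)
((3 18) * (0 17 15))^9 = (3 18)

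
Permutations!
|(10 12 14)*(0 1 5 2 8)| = |(0 1 5 2 8)(10 12 14)| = 15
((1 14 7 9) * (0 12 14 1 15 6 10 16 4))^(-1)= (0 4 16 10 6 15 9 7 14 12)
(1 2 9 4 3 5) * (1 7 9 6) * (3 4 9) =(9)(1 2 6)(3 5 7) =[0, 2, 6, 5, 4, 7, 1, 3, 8, 9]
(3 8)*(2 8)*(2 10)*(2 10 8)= (10)(3 8)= [0, 1, 2, 8, 4, 5, 6, 7, 3, 9, 10]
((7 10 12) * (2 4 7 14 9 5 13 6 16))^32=((2 4 7 10 12 14 9 5 13 6 16))^32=(2 16 6 13 5 9 14 12 10 7 4)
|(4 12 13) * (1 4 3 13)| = 6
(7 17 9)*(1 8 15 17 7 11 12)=(1 8 15 17 9 11 12)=[0, 8, 2, 3, 4, 5, 6, 7, 15, 11, 10, 12, 1, 13, 14, 17, 16, 9]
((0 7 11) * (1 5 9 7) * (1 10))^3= ((0 10 1 5 9 7 11))^3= (0 5 11 1 7 10 9)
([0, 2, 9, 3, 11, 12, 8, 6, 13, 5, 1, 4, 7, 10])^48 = (1 13 6 12 9)(2 10 8 7 5)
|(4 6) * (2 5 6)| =4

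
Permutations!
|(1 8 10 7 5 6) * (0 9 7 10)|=|(10)(0 9 7 5 6 1 8)|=7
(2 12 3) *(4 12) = (2 4 12 3) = [0, 1, 4, 2, 12, 5, 6, 7, 8, 9, 10, 11, 3]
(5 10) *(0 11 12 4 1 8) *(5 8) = (0 11 12 4 1 5 10 8) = [11, 5, 2, 3, 1, 10, 6, 7, 0, 9, 8, 12, 4]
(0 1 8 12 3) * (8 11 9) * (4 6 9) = (0 1 11 4 6 9 8 12 3) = [1, 11, 2, 0, 6, 5, 9, 7, 12, 8, 10, 4, 3]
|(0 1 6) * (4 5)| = |(0 1 6)(4 5)| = 6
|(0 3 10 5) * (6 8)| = 4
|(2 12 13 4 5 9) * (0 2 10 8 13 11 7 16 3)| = 42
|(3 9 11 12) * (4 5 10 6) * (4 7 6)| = |(3 9 11 12)(4 5 10)(6 7)| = 12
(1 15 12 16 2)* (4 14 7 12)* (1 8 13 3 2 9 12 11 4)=(1 15)(2 8 13 3)(4 14 7 11)(9 12 16)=[0, 15, 8, 2, 14, 5, 6, 11, 13, 12, 10, 4, 16, 3, 7, 1, 9]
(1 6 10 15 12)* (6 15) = (1 15 12)(6 10) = [0, 15, 2, 3, 4, 5, 10, 7, 8, 9, 6, 11, 1, 13, 14, 12]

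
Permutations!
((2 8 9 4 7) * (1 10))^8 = ((1 10)(2 8 9 4 7))^8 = (10)(2 4 8 7 9)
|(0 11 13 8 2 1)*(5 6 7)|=6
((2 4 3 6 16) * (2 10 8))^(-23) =(2 10 6 4 8 16 3)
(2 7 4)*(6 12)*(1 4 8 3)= [0, 4, 7, 1, 2, 5, 12, 8, 3, 9, 10, 11, 6]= (1 4 2 7 8 3)(6 12)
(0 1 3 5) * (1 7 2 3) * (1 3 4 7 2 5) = [2, 3, 4, 1, 7, 0, 6, 5] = (0 2 4 7 5)(1 3)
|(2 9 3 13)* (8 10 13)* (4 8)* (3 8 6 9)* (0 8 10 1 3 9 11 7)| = |(0 8 1 3 4 6 11 7)(2 9 10 13)| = 8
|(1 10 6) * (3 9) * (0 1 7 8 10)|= 4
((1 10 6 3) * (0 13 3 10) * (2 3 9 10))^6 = ((0 13 9 10 6 2 3 1))^6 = (0 3 6 9)(1 2 10 13)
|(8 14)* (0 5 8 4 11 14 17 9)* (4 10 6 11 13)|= |(0 5 8 17 9)(4 13)(6 11 14 10)|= 20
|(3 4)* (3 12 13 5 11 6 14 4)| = 7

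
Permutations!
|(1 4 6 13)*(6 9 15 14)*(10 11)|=|(1 4 9 15 14 6 13)(10 11)|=14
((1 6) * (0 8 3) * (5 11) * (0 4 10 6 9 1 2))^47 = (0 6 4 8 2 10 3)(1 9)(5 11)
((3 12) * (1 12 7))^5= (1 12 3 7)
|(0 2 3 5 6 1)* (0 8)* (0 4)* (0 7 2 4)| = 9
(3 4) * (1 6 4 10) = (1 6 4 3 10) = [0, 6, 2, 10, 3, 5, 4, 7, 8, 9, 1]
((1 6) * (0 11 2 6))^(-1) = (0 1 6 2 11)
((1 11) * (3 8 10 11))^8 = ((1 3 8 10 11))^8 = (1 10 3 11 8)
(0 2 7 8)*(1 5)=[2, 5, 7, 3, 4, 1, 6, 8, 0]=(0 2 7 8)(1 5)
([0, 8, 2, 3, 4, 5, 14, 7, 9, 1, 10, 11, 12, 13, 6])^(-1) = [0, 9, 2, 3, 4, 5, 14, 7, 1, 8, 10, 11, 12, 13, 6]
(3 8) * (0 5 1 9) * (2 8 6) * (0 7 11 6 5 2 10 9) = (0 2 8 3 5 1)(6 10 9 7 11) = [2, 0, 8, 5, 4, 1, 10, 11, 3, 7, 9, 6]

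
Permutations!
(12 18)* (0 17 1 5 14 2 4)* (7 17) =(0 7 17 1 5 14 2 4)(12 18) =[7, 5, 4, 3, 0, 14, 6, 17, 8, 9, 10, 11, 18, 13, 2, 15, 16, 1, 12]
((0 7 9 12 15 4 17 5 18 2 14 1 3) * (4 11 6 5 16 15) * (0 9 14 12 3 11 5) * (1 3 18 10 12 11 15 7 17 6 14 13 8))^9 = ((0 17 16 7 13 8 1 15 5 10 12 4 6)(2 11 14 3 9 18))^9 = (0 10 8 17 12 1 16 4 15 7 6 5 13)(2 3)(9 11)(14 18)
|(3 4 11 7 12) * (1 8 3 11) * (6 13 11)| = 20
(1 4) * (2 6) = (1 4)(2 6) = [0, 4, 6, 3, 1, 5, 2]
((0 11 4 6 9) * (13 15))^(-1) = (0 9 6 4 11)(13 15)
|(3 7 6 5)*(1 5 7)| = 6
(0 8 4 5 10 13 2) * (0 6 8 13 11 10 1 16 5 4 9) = [13, 16, 6, 3, 4, 1, 8, 7, 9, 0, 11, 10, 12, 2, 14, 15, 5] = (0 13 2 6 8 9)(1 16 5)(10 11)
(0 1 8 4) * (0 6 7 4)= (0 1 8)(4 6 7)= [1, 8, 2, 3, 6, 5, 7, 4, 0]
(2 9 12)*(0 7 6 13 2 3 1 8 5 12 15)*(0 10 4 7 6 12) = (0 6 13 2 9 15 10 4 7 12 3 1 8 5) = [6, 8, 9, 1, 7, 0, 13, 12, 5, 15, 4, 11, 3, 2, 14, 10]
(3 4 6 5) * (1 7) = (1 7)(3 4 6 5) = [0, 7, 2, 4, 6, 3, 5, 1]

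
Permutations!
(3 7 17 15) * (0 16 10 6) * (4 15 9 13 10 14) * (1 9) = [16, 9, 2, 7, 15, 5, 0, 17, 8, 13, 6, 11, 12, 10, 4, 3, 14, 1] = (0 16 14 4 15 3 7 17 1 9 13 10 6)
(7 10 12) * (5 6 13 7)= [0, 1, 2, 3, 4, 6, 13, 10, 8, 9, 12, 11, 5, 7]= (5 6 13 7 10 12)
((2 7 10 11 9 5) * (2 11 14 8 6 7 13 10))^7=((2 13 10 14 8 6 7)(5 11 9))^7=(14)(5 11 9)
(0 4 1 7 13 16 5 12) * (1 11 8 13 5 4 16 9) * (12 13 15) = [16, 7, 2, 3, 11, 13, 6, 5, 15, 1, 10, 8, 0, 9, 14, 12, 4] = (0 16 4 11 8 15 12)(1 7 5 13 9)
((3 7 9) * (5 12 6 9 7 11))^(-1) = ((3 11 5 12 6 9))^(-1) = (3 9 6 12 5 11)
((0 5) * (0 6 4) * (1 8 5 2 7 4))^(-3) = ((0 2 7 4)(1 8 5 6))^(-3) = (0 2 7 4)(1 8 5 6)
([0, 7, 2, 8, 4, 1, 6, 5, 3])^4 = (8)(1 7 5)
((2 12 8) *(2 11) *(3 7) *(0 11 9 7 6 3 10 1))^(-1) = ((0 11 2 12 8 9 7 10 1)(3 6))^(-1) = (0 1 10 7 9 8 12 2 11)(3 6)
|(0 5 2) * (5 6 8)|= 5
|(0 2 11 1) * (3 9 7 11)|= |(0 2 3 9 7 11 1)|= 7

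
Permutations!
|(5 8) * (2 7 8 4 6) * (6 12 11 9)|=9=|(2 7 8 5 4 12 11 9 6)|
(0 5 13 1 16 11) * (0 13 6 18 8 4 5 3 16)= [3, 0, 2, 16, 5, 6, 18, 7, 4, 9, 10, 13, 12, 1, 14, 15, 11, 17, 8]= (0 3 16 11 13 1)(4 5 6 18 8)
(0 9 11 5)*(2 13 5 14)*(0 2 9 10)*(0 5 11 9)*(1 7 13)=(0 10 5 2 1 7 13 11 14)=[10, 7, 1, 3, 4, 2, 6, 13, 8, 9, 5, 14, 12, 11, 0]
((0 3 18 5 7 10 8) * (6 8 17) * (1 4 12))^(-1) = (0 8 6 17 10 7 5 18 3)(1 12 4)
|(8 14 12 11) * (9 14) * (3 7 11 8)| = |(3 7 11)(8 9 14 12)| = 12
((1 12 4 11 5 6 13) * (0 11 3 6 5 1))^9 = ((0 11 1 12 4 3 6 13))^9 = (0 11 1 12 4 3 6 13)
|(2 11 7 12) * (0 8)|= 4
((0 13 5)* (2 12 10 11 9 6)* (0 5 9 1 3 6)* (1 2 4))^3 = ((0 13 9)(1 3 6 4)(2 12 10 11))^3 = (13)(1 4 6 3)(2 11 10 12)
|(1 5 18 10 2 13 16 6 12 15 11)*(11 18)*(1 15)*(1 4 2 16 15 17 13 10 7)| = 24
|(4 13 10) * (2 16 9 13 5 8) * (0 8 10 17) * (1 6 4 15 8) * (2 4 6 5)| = 12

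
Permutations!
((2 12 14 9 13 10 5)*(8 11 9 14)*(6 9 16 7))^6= (2 6 12 9 8 13 11 10 16 5 7)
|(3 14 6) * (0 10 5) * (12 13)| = 6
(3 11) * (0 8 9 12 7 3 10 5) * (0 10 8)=[0, 1, 2, 11, 4, 10, 6, 3, 9, 12, 5, 8, 7]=(3 11 8 9 12 7)(5 10)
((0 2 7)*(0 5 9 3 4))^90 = (0 4 3 9 5 7 2)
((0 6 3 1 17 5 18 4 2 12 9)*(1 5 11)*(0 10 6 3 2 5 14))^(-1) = (0 14 3)(1 11 17)(2 6 10 9 12)(4 18 5)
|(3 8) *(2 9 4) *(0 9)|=|(0 9 4 2)(3 8)|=4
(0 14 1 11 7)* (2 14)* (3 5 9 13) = [2, 11, 14, 5, 4, 9, 6, 0, 8, 13, 10, 7, 12, 3, 1] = (0 2 14 1 11 7)(3 5 9 13)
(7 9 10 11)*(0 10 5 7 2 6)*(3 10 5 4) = (0 5 7 9 4 3 10 11 2 6) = [5, 1, 6, 10, 3, 7, 0, 9, 8, 4, 11, 2]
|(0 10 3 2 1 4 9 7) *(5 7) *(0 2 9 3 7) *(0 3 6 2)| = 12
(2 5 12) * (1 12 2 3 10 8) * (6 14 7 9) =(1 12 3 10 8)(2 5)(6 14 7 9) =[0, 12, 5, 10, 4, 2, 14, 9, 1, 6, 8, 11, 3, 13, 7]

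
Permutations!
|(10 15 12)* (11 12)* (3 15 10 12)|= |(3 15 11)|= 3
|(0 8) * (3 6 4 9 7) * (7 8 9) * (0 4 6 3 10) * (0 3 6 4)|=15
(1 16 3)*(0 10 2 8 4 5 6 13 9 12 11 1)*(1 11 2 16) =(0 10 16 3)(2 8 4 5 6 13 9 12) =[10, 1, 8, 0, 5, 6, 13, 7, 4, 12, 16, 11, 2, 9, 14, 15, 3]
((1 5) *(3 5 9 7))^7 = ((1 9 7 3 5))^7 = (1 7 5 9 3)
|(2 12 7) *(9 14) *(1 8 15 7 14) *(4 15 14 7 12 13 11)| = |(1 8 14 9)(2 13 11 4 15 12 7)| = 28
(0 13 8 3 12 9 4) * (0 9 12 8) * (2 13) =[2, 1, 13, 8, 9, 5, 6, 7, 3, 4, 10, 11, 12, 0] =(0 2 13)(3 8)(4 9)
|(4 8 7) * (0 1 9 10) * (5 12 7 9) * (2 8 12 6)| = 24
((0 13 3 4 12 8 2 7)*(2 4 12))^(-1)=(0 7 2 4 8 12 3 13)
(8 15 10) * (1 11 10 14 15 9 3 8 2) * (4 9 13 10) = (1 11 4 9 3 8 13 10 2)(14 15) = [0, 11, 1, 8, 9, 5, 6, 7, 13, 3, 2, 4, 12, 10, 15, 14]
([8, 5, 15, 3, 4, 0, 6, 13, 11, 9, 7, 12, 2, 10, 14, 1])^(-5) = [12, 8, 5, 3, 4, 11, 6, 13, 2, 9, 7, 15, 1, 10, 14, 0]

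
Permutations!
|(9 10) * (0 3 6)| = 6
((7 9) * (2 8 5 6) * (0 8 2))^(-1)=(0 6 5 8)(7 9)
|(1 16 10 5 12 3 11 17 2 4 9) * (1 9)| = 10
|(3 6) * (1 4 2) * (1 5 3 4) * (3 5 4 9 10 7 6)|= 4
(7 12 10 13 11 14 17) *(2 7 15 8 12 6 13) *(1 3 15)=(1 3 15 8 12 10 2 7 6 13 11 14 17)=[0, 3, 7, 15, 4, 5, 13, 6, 12, 9, 2, 14, 10, 11, 17, 8, 16, 1]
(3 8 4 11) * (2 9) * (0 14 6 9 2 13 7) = (0 14 6 9 13 7)(3 8 4 11) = [14, 1, 2, 8, 11, 5, 9, 0, 4, 13, 10, 3, 12, 7, 6]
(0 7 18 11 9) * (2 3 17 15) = (0 7 18 11 9)(2 3 17 15) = [7, 1, 3, 17, 4, 5, 6, 18, 8, 0, 10, 9, 12, 13, 14, 2, 16, 15, 11]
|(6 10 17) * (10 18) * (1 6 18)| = 6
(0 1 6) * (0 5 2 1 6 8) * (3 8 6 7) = (0 7 3 8)(1 6 5 2) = [7, 6, 1, 8, 4, 2, 5, 3, 0]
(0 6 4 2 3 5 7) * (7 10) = (0 6 4 2 3 5 10 7) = [6, 1, 3, 5, 2, 10, 4, 0, 8, 9, 7]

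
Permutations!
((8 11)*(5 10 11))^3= (5 8 11 10)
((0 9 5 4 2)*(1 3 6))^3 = (0 4 9 2 5)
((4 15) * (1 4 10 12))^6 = ((1 4 15 10 12))^6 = (1 4 15 10 12)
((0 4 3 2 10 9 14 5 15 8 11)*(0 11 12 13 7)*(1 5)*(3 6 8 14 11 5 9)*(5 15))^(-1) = ((0 4 6 8 12 13 7)(1 9 11 15 14)(2 10 3))^(-1) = (0 7 13 12 8 6 4)(1 14 15 11 9)(2 3 10)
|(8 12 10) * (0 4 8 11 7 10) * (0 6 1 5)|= |(0 4 8 12 6 1 5)(7 10 11)|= 21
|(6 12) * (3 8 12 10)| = 5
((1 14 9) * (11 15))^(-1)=(1 9 14)(11 15)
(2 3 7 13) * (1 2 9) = (1 2 3 7 13 9) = [0, 2, 3, 7, 4, 5, 6, 13, 8, 1, 10, 11, 12, 9]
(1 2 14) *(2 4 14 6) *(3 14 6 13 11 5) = (1 4 6 2 13 11 5 3 14) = [0, 4, 13, 14, 6, 3, 2, 7, 8, 9, 10, 5, 12, 11, 1]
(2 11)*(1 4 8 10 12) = (1 4 8 10 12)(2 11) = [0, 4, 11, 3, 8, 5, 6, 7, 10, 9, 12, 2, 1]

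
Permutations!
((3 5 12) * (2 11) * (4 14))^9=((2 11)(3 5 12)(4 14))^9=(2 11)(4 14)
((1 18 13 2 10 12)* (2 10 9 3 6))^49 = ((1 18 13 10 12)(2 9 3 6))^49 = (1 12 10 13 18)(2 9 3 6)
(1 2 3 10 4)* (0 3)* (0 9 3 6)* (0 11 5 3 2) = (0 6 11 5 3 10 4 1)(2 9) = [6, 0, 9, 10, 1, 3, 11, 7, 8, 2, 4, 5]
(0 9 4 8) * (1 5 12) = (0 9 4 8)(1 5 12) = [9, 5, 2, 3, 8, 12, 6, 7, 0, 4, 10, 11, 1]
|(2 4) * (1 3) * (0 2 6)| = 4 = |(0 2 4 6)(1 3)|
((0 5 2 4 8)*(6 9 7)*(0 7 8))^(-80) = (9)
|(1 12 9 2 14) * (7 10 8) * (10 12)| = |(1 10 8 7 12 9 2 14)| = 8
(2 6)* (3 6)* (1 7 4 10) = (1 7 4 10)(2 3 6) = [0, 7, 3, 6, 10, 5, 2, 4, 8, 9, 1]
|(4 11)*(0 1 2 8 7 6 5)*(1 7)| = 12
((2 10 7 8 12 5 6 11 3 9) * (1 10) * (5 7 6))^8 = ((1 10 6 11 3 9 2)(7 8 12))^8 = (1 10 6 11 3 9 2)(7 12 8)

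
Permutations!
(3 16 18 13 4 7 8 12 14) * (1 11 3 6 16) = [0, 11, 2, 1, 7, 5, 16, 8, 12, 9, 10, 3, 14, 4, 6, 15, 18, 17, 13] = (1 11 3)(4 7 8 12 14 6 16 18 13)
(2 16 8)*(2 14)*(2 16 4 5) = (2 4 5)(8 14 16) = [0, 1, 4, 3, 5, 2, 6, 7, 14, 9, 10, 11, 12, 13, 16, 15, 8]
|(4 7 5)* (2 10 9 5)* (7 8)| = |(2 10 9 5 4 8 7)| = 7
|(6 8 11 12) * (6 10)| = 5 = |(6 8 11 12 10)|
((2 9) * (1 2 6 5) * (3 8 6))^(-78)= ((1 2 9 3 8 6 5))^(-78)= (1 5 6 8 3 9 2)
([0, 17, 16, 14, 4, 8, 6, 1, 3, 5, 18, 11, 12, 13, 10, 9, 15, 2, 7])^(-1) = [0, 7, 17, 8, 4, 9, 6, 18, 5, 15, 14, 11, 12, 13, 3, 16, 2, 1, 10]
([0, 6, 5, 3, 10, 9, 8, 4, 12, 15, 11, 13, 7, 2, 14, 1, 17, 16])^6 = [0, 10, 8, 3, 9, 12, 11, 5, 13, 7, 15, 1, 2, 6, 14, 4, 16, 17]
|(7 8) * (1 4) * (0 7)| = |(0 7 8)(1 4)| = 6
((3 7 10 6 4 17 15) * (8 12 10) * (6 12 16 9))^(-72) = (17)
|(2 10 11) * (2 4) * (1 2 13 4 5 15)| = |(1 2 10 11 5 15)(4 13)| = 6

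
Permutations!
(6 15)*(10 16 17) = (6 15)(10 16 17) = [0, 1, 2, 3, 4, 5, 15, 7, 8, 9, 16, 11, 12, 13, 14, 6, 17, 10]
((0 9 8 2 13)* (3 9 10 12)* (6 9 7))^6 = (0 9 12 2 7)(3 13 6 10 8)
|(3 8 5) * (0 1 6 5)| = |(0 1 6 5 3 8)| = 6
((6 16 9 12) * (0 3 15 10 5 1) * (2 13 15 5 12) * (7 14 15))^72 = (2 7 15 12 16)(6 9 13 14 10)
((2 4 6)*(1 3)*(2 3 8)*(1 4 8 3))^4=(8)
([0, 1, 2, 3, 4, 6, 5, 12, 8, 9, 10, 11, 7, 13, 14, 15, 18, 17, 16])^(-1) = (5 6)(7 12)(16 18)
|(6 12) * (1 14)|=|(1 14)(6 12)|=2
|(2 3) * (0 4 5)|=|(0 4 5)(2 3)|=6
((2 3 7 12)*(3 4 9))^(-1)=(2 12 7 3 9 4)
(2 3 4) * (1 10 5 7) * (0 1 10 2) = (0 1 2 3 4)(5 7 10) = [1, 2, 3, 4, 0, 7, 6, 10, 8, 9, 5]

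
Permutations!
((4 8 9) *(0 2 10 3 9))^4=((0 2 10 3 9 4 8))^4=(0 9 2 4 10 8 3)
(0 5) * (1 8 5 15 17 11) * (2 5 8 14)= [15, 14, 5, 3, 4, 0, 6, 7, 8, 9, 10, 1, 12, 13, 2, 17, 16, 11]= (0 15 17 11 1 14 2 5)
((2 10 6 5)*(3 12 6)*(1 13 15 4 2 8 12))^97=((1 13 15 4 2 10 3)(5 8 12 6))^97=(1 3 10 2 4 15 13)(5 8 12 6)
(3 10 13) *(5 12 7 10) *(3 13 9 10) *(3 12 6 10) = (13)(3 5 6 10 9)(7 12) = [0, 1, 2, 5, 4, 6, 10, 12, 8, 3, 9, 11, 7, 13]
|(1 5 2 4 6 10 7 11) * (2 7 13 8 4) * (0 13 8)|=4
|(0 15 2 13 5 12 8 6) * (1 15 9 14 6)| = 28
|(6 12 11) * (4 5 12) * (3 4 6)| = 5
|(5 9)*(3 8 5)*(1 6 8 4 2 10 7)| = |(1 6 8 5 9 3 4 2 10 7)| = 10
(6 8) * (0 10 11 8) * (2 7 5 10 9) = (0 9 2 7 5 10 11 8 6) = [9, 1, 7, 3, 4, 10, 0, 5, 6, 2, 11, 8]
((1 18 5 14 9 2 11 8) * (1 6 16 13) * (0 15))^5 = ((0 15)(1 18 5 14 9 2 11 8 6 16 13))^5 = (0 15)(1 2 13 9 16 14 6 5 8 18 11)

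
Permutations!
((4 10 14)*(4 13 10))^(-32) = ((10 14 13))^(-32) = (10 14 13)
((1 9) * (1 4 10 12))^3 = (1 10 9 12 4)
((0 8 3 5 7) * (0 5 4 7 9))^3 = ((0 8 3 4 7 5 9))^3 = (0 4 9 3 5 8 7)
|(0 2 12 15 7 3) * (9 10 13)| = 6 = |(0 2 12 15 7 3)(9 10 13)|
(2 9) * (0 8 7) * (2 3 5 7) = [8, 1, 9, 5, 4, 7, 6, 0, 2, 3] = (0 8 2 9 3 5 7)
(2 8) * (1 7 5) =(1 7 5)(2 8) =[0, 7, 8, 3, 4, 1, 6, 5, 2]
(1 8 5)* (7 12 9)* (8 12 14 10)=(1 12 9 7 14 10 8 5)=[0, 12, 2, 3, 4, 1, 6, 14, 5, 7, 8, 11, 9, 13, 10]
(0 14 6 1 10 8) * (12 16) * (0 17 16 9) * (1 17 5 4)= (0 14 6 17 16 12 9)(1 10 8 5 4)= [14, 10, 2, 3, 1, 4, 17, 7, 5, 0, 8, 11, 9, 13, 6, 15, 12, 16]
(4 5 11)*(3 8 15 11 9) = (3 8 15 11 4 5 9) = [0, 1, 2, 8, 5, 9, 6, 7, 15, 3, 10, 4, 12, 13, 14, 11]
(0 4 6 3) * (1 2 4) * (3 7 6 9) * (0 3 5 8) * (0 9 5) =(0 1 2 4 5 8 9)(6 7) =[1, 2, 4, 3, 5, 8, 7, 6, 9, 0]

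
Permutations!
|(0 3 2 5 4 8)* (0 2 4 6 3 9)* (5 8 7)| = |(0 9)(2 8)(3 4 7 5 6)| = 10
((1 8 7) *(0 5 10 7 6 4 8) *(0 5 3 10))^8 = (0 10 1)(3 7 5)(4 6 8)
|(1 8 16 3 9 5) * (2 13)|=6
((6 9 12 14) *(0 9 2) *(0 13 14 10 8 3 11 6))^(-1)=((0 9 12 10 8 3 11 6 2 13 14))^(-1)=(0 14 13 2 6 11 3 8 10 12 9)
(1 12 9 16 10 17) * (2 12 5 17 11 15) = (1 5 17)(2 12 9 16 10 11 15) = [0, 5, 12, 3, 4, 17, 6, 7, 8, 16, 11, 15, 9, 13, 14, 2, 10, 1]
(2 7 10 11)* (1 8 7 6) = [0, 8, 6, 3, 4, 5, 1, 10, 7, 9, 11, 2] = (1 8 7 10 11 2 6)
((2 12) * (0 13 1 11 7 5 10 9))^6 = ((0 13 1 11 7 5 10 9)(2 12))^6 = (0 10 7 1)(5 11 13 9)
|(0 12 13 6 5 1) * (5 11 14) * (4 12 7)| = |(0 7 4 12 13 6 11 14 5 1)| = 10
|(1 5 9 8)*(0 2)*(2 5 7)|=7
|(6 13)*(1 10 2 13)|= |(1 10 2 13 6)|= 5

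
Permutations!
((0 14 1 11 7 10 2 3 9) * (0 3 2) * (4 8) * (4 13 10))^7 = ((0 14 1 11 7 4 8 13 10)(3 9))^7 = (0 13 4 11 14 10 8 7 1)(3 9)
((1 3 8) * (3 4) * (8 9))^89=(1 8 9 3 4)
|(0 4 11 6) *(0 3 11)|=|(0 4)(3 11 6)|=6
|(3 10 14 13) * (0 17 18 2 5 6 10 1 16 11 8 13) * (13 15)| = 56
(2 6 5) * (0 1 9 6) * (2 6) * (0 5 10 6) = (0 1 9 2 5)(6 10) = [1, 9, 5, 3, 4, 0, 10, 7, 8, 2, 6]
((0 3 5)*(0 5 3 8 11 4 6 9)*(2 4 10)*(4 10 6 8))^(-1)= ((0 4 8 11 6 9)(2 10))^(-1)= (0 9 6 11 8 4)(2 10)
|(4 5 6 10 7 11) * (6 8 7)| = |(4 5 8 7 11)(6 10)| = 10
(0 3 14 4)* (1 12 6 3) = (0 1 12 6 3 14 4) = [1, 12, 2, 14, 0, 5, 3, 7, 8, 9, 10, 11, 6, 13, 4]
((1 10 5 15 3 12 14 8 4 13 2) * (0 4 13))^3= (0 4)(1 15 14 2 5 12 13 10 3 8)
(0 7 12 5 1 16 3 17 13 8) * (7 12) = (0 12 5 1 16 3 17 13 8) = [12, 16, 2, 17, 4, 1, 6, 7, 0, 9, 10, 11, 5, 8, 14, 15, 3, 13]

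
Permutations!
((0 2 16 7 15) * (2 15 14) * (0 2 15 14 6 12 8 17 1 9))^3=(0 2 6 17)(1 14 16 12)(7 8 9 15)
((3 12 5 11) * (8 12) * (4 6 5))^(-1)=((3 8 12 4 6 5 11))^(-1)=(3 11 5 6 4 12 8)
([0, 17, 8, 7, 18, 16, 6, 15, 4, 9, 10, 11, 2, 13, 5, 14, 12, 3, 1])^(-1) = (1 18 4 8 2 12 16 5 14 15 7 3 17)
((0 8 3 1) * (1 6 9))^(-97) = ((0 8 3 6 9 1))^(-97) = (0 1 9 6 3 8)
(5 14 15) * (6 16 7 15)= (5 14 6 16 7 15)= [0, 1, 2, 3, 4, 14, 16, 15, 8, 9, 10, 11, 12, 13, 6, 5, 7]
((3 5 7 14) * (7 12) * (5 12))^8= ((3 12 7 14))^8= (14)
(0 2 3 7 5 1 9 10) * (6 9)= (0 2 3 7 5 1 6 9 10)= [2, 6, 3, 7, 4, 1, 9, 5, 8, 10, 0]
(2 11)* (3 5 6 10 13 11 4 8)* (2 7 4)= [0, 1, 2, 5, 8, 6, 10, 4, 3, 9, 13, 7, 12, 11]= (3 5 6 10 13 11 7 4 8)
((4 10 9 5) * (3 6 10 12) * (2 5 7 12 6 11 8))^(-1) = ((2 5 4 6 10 9 7 12 3 11 8))^(-1) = (2 8 11 3 12 7 9 10 6 4 5)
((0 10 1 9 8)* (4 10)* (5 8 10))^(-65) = (0 8 5 4)(1 9 10)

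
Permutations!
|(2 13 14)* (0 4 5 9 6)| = 15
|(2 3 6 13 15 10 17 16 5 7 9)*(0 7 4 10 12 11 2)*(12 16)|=12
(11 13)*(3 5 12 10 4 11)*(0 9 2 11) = (0 9 2 11 13 3 5 12 10 4) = [9, 1, 11, 5, 0, 12, 6, 7, 8, 2, 4, 13, 10, 3]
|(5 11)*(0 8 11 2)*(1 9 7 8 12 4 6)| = 11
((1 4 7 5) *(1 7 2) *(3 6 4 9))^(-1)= (1 2 4 6 3 9)(5 7)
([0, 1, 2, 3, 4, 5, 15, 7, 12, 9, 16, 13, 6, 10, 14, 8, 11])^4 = (16)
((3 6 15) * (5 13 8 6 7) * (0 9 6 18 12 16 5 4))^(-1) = ((0 9 6 15 3 7 4)(5 13 8 18 12 16))^(-1) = (0 4 7 3 15 6 9)(5 16 12 18 8 13)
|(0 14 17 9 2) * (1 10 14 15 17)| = 15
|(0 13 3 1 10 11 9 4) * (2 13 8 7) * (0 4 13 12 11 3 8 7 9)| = |(0 7 2 12 11)(1 10 3)(8 9 13)| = 15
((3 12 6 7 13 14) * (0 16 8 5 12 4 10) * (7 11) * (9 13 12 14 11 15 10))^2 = (0 8 14 4 13 7 6 10 16 5 3 9 11 12 15)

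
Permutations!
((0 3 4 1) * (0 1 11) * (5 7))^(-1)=((0 3 4 11)(5 7))^(-1)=(0 11 4 3)(5 7)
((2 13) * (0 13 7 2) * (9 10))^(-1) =(0 13)(2 7)(9 10)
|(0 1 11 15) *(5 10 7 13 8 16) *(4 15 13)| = 11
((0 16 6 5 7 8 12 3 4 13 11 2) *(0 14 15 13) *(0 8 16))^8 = (16)(2 13 14 11 15) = ((2 14 15 13 11)(3 4 8 12)(5 7 16 6))^8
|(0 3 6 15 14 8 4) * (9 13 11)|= 21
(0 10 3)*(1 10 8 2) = (0 8 2 1 10 3) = [8, 10, 1, 0, 4, 5, 6, 7, 2, 9, 3]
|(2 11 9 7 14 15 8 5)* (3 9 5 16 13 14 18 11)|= 35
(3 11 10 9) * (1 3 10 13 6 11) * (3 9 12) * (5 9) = (1 5 9 10 12 3)(6 11 13) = [0, 5, 2, 1, 4, 9, 11, 7, 8, 10, 12, 13, 3, 6]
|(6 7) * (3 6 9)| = |(3 6 7 9)| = 4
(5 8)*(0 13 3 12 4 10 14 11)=(0 13 3 12 4 10 14 11)(5 8)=[13, 1, 2, 12, 10, 8, 6, 7, 5, 9, 14, 0, 4, 3, 11]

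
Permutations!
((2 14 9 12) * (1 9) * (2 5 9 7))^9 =(1 7 2 14)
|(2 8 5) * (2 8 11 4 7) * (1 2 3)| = |(1 2 11 4 7 3)(5 8)| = 6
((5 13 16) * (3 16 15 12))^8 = (3 5 15)(12 16 13)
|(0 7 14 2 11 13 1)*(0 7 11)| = 7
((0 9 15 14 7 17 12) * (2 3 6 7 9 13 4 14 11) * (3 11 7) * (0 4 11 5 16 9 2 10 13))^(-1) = (2 14 4 12 17 7 15 9 16 5)(3 6)(10 11 13) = ((2 5 16 9 15 7 17 12 4 14)(3 6)(10 13 11))^(-1)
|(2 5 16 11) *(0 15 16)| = 6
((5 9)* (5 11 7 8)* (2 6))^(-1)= (2 6)(5 8 7 11 9)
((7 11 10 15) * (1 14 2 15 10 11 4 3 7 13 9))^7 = ((1 14 2 15 13 9)(3 7 4))^7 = (1 14 2 15 13 9)(3 7 4)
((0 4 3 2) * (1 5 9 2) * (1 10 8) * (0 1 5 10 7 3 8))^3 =((0 4 8 5 9 2 1 10)(3 7))^3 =(0 5 1 4 9 10 8 2)(3 7)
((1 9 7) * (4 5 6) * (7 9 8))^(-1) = ((9)(1 8 7)(4 5 6))^(-1) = (9)(1 7 8)(4 6 5)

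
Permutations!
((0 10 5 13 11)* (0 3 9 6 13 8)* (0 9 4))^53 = (0 8 13 4 5 6 3 10 9 11)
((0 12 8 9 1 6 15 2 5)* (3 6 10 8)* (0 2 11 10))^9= ((0 12 3 6 15 11 10 8 9 1)(2 5))^9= (0 1 9 8 10 11 15 6 3 12)(2 5)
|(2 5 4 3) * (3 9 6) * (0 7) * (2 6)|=|(0 7)(2 5 4 9)(3 6)|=4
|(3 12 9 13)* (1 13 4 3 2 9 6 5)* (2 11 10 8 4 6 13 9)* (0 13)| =|(0 13 11 10 8 4 3 12)(1 9 6 5)| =8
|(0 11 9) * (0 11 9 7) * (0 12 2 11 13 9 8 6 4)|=4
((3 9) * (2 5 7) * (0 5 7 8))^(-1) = (0 8 5)(2 7)(3 9)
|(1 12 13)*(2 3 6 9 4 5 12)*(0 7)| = 18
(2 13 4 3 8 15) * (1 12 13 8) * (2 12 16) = [0, 16, 8, 1, 3, 5, 6, 7, 15, 9, 10, 11, 13, 4, 14, 12, 2] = (1 16 2 8 15 12 13 4 3)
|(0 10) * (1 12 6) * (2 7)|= |(0 10)(1 12 6)(2 7)|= 6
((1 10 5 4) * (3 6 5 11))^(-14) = ((1 10 11 3 6 5 4))^(-14) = (11)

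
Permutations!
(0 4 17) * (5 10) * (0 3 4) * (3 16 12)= [0, 1, 2, 4, 17, 10, 6, 7, 8, 9, 5, 11, 3, 13, 14, 15, 12, 16]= (3 4 17 16 12)(5 10)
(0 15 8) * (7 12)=(0 15 8)(7 12)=[15, 1, 2, 3, 4, 5, 6, 12, 0, 9, 10, 11, 7, 13, 14, 8]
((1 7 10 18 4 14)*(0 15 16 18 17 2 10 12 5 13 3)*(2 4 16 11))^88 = (18)(0 10 1 13 11 4 12)(2 14 5 15 17 7 3)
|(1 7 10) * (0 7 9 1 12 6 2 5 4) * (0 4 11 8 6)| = |(0 7 10 12)(1 9)(2 5 11 8 6)| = 20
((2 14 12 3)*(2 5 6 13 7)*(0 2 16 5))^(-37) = (0 12 2 3 14)(5 7 6 16 13)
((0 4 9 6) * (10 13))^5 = (0 4 9 6)(10 13)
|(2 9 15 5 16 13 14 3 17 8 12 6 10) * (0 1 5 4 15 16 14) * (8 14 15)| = 39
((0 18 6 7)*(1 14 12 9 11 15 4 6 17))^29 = (0 12 6 1 15 18 9 7 14 4 17 11)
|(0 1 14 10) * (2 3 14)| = |(0 1 2 3 14 10)| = 6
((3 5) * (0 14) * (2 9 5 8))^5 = (0 14)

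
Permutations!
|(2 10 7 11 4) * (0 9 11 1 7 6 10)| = 10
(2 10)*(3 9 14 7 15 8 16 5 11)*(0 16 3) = (0 16 5 11)(2 10)(3 9 14 7 15 8) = [16, 1, 10, 9, 4, 11, 6, 15, 3, 14, 2, 0, 12, 13, 7, 8, 5]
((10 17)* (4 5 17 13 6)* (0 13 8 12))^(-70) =((0 13 6 4 5 17 10 8 12))^(-70) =(0 6 5 10 12 13 4 17 8)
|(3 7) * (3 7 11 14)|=|(3 11 14)|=3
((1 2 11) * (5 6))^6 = ((1 2 11)(5 6))^6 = (11)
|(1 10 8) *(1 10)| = 2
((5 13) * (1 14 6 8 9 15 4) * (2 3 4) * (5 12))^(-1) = (1 4 3 2 15 9 8 6 14)(5 12 13)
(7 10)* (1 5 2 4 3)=[0, 5, 4, 1, 3, 2, 6, 10, 8, 9, 7]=(1 5 2 4 3)(7 10)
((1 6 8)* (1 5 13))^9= ((1 6 8 5 13))^9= (1 13 5 8 6)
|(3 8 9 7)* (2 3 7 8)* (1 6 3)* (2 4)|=10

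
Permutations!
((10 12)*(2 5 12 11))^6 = ((2 5 12 10 11))^6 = (2 5 12 10 11)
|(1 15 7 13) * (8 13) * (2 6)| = |(1 15 7 8 13)(2 6)| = 10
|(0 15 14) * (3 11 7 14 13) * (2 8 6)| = 21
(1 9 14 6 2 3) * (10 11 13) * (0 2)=(0 2 3 1 9 14 6)(10 11 13)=[2, 9, 3, 1, 4, 5, 0, 7, 8, 14, 11, 13, 12, 10, 6]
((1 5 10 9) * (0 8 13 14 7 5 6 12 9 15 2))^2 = (0 13 7 10 2 8 14 5 15)(1 12)(6 9)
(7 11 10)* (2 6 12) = (2 6 12)(7 11 10) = [0, 1, 6, 3, 4, 5, 12, 11, 8, 9, 7, 10, 2]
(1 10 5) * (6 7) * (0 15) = [15, 10, 2, 3, 4, 1, 7, 6, 8, 9, 5, 11, 12, 13, 14, 0] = (0 15)(1 10 5)(6 7)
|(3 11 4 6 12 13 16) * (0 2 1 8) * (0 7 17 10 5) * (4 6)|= |(0 2 1 8 7 17 10 5)(3 11 6 12 13 16)|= 24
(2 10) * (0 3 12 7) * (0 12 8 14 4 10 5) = [3, 1, 5, 8, 10, 0, 6, 12, 14, 9, 2, 11, 7, 13, 4] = (0 3 8 14 4 10 2 5)(7 12)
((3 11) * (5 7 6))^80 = ((3 11)(5 7 6))^80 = (11)(5 6 7)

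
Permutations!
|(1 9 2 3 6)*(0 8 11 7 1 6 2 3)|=|(0 8 11 7 1 9 3 2)|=8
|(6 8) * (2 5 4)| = |(2 5 4)(6 8)| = 6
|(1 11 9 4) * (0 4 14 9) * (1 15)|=10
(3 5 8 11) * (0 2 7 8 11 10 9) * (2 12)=(0 12 2 7 8 10 9)(3 5 11)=[12, 1, 7, 5, 4, 11, 6, 8, 10, 0, 9, 3, 2]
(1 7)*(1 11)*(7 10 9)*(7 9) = [0, 10, 2, 3, 4, 5, 6, 11, 8, 9, 7, 1] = (1 10 7 11)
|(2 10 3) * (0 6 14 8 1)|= |(0 6 14 8 1)(2 10 3)|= 15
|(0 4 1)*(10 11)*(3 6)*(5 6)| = 6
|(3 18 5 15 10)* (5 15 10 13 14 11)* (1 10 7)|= |(1 10 3 18 15 13 14 11 5 7)|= 10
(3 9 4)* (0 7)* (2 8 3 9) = [7, 1, 8, 2, 9, 5, 6, 0, 3, 4] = (0 7)(2 8 3)(4 9)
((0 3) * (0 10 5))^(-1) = ((0 3 10 5))^(-1) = (0 5 10 3)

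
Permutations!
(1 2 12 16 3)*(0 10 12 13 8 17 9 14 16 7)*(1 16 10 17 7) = (0 17 9 14 10 12 1 2 13 8 7)(3 16) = [17, 2, 13, 16, 4, 5, 6, 0, 7, 14, 12, 11, 1, 8, 10, 15, 3, 9]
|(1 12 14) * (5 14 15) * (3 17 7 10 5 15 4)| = |(1 12 4 3 17 7 10 5 14)| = 9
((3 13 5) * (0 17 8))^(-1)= (0 8 17)(3 5 13)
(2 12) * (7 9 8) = (2 12)(7 9 8) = [0, 1, 12, 3, 4, 5, 6, 9, 7, 8, 10, 11, 2]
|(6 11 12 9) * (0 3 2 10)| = |(0 3 2 10)(6 11 12 9)| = 4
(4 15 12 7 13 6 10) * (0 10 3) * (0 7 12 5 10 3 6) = [3, 1, 2, 7, 15, 10, 6, 13, 8, 9, 4, 11, 12, 0, 14, 5] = (0 3 7 13)(4 15 5 10)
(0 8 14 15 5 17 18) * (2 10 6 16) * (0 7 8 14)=(0 14 15 5 17 18 7 8)(2 10 6 16)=[14, 1, 10, 3, 4, 17, 16, 8, 0, 9, 6, 11, 12, 13, 15, 5, 2, 18, 7]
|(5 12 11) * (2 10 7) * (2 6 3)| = 15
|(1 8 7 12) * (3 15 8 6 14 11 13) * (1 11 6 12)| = |(1 12 11 13 3 15 8 7)(6 14)| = 8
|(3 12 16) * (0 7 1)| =3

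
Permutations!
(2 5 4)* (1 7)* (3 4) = (1 7)(2 5 3 4) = [0, 7, 5, 4, 2, 3, 6, 1]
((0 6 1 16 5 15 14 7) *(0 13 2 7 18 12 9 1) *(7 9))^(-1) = ((0 6)(1 16 5 15 14 18 12 7 13 2 9))^(-1) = (0 6)(1 9 2 13 7 12 18 14 15 5 16)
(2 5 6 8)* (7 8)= [0, 1, 5, 3, 4, 6, 7, 8, 2]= (2 5 6 7 8)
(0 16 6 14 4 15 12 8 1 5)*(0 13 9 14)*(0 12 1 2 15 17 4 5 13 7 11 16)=(1 13 9 14 5 7 11 16 6 12 8 2 15)(4 17)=[0, 13, 15, 3, 17, 7, 12, 11, 2, 14, 10, 16, 8, 9, 5, 1, 6, 4]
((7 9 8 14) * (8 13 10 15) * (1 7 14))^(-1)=(1 8 15 10 13 9 7)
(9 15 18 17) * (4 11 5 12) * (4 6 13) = (4 11 5 12 6 13)(9 15 18 17) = [0, 1, 2, 3, 11, 12, 13, 7, 8, 15, 10, 5, 6, 4, 14, 18, 16, 9, 17]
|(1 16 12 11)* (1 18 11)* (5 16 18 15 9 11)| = 15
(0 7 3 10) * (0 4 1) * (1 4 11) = (0 7 3 10 11 1) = [7, 0, 2, 10, 4, 5, 6, 3, 8, 9, 11, 1]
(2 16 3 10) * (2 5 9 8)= (2 16 3 10 5 9 8)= [0, 1, 16, 10, 4, 9, 6, 7, 2, 8, 5, 11, 12, 13, 14, 15, 3]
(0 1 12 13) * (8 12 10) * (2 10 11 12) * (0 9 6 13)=[1, 11, 10, 3, 4, 5, 13, 7, 2, 6, 8, 12, 0, 9]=(0 1 11 12)(2 10 8)(6 13 9)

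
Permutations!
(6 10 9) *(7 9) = (6 10 7 9) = [0, 1, 2, 3, 4, 5, 10, 9, 8, 6, 7]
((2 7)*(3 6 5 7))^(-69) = ((2 3 6 5 7))^(-69) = (2 3 6 5 7)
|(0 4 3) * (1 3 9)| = |(0 4 9 1 3)| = 5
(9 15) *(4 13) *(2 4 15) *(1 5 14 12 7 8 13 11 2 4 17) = (1 5 14 12 7 8 13 15 9 4 11 2 17) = [0, 5, 17, 3, 11, 14, 6, 8, 13, 4, 10, 2, 7, 15, 12, 9, 16, 1]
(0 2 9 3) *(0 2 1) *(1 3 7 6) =(0 3 2 9 7 6 1) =[3, 0, 9, 2, 4, 5, 1, 6, 8, 7]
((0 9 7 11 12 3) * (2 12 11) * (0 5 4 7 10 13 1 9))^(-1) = (1 13 10 9)(2 7 4 5 3 12)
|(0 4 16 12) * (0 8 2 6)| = 7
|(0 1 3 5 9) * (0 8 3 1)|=4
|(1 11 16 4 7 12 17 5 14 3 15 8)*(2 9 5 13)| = 15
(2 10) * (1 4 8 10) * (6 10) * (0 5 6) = (0 5 6 10 2 1 4 8) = [5, 4, 1, 3, 8, 6, 10, 7, 0, 9, 2]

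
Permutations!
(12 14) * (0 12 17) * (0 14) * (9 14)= (0 12)(9 14 17)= [12, 1, 2, 3, 4, 5, 6, 7, 8, 14, 10, 11, 0, 13, 17, 15, 16, 9]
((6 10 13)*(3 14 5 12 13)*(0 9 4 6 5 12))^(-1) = ((0 9 4 6 10 3 14 12 13 5))^(-1) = (0 5 13 12 14 3 10 6 4 9)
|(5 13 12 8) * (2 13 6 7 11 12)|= |(2 13)(5 6 7 11 12 8)|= 6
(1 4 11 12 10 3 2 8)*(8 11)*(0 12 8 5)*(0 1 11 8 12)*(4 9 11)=(1 9 11 12 10 3 2 8 4 5)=[0, 9, 8, 2, 5, 1, 6, 7, 4, 11, 3, 12, 10]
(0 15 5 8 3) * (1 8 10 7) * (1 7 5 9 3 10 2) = [15, 8, 1, 0, 4, 2, 6, 7, 10, 3, 5, 11, 12, 13, 14, 9] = (0 15 9 3)(1 8 10 5 2)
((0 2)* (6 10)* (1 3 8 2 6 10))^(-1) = ((10)(0 6 1 3 8 2))^(-1) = (10)(0 2 8 3 1 6)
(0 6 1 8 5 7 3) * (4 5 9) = (0 6 1 8 9 4 5 7 3) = [6, 8, 2, 0, 5, 7, 1, 3, 9, 4]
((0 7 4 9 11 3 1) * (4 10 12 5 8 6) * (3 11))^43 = (0 1 3 9 4 6 8 5 12 10 7)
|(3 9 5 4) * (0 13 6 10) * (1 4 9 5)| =|(0 13 6 10)(1 4 3 5 9)| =20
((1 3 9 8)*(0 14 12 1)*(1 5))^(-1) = (0 8 9 3 1 5 12 14)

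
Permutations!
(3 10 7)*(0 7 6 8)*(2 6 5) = (0 7 3 10 5 2 6 8) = [7, 1, 6, 10, 4, 2, 8, 3, 0, 9, 5]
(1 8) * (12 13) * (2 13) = [0, 8, 13, 3, 4, 5, 6, 7, 1, 9, 10, 11, 2, 12] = (1 8)(2 13 12)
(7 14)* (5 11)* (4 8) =(4 8)(5 11)(7 14) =[0, 1, 2, 3, 8, 11, 6, 14, 4, 9, 10, 5, 12, 13, 7]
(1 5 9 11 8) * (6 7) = (1 5 9 11 8)(6 7) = [0, 5, 2, 3, 4, 9, 7, 6, 1, 11, 10, 8]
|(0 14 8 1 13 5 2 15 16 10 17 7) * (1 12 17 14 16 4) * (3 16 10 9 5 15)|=140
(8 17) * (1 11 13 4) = (1 11 13 4)(8 17) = [0, 11, 2, 3, 1, 5, 6, 7, 17, 9, 10, 13, 12, 4, 14, 15, 16, 8]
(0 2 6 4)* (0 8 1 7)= (0 2 6 4 8 1 7)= [2, 7, 6, 3, 8, 5, 4, 0, 1]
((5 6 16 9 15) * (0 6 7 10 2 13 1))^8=(0 2 5 16 1 10 15 6 13 7 9)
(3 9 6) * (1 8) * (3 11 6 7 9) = [0, 8, 2, 3, 4, 5, 11, 9, 1, 7, 10, 6] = (1 8)(6 11)(7 9)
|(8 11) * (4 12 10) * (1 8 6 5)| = 15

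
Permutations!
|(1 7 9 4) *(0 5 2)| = 12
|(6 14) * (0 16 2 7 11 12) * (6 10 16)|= |(0 6 14 10 16 2 7 11 12)|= 9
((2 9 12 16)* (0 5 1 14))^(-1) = ((0 5 1 14)(2 9 12 16))^(-1) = (0 14 1 5)(2 16 12 9)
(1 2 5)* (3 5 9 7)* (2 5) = (1 5)(2 9 7 3) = [0, 5, 9, 2, 4, 1, 6, 3, 8, 7]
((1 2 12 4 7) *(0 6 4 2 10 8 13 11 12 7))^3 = (1 13 2 10 11 7 8 12)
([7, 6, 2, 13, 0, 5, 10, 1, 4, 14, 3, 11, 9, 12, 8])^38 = (0 1 10 13 9 8)(3 12 14 4 7 6)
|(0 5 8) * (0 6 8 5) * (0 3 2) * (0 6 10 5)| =7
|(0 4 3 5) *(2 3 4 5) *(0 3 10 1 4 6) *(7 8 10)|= 10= |(0 5 3 2 7 8 10 1 4 6)|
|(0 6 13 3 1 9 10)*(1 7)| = |(0 6 13 3 7 1 9 10)| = 8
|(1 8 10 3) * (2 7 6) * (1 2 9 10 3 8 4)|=|(1 4)(2 7 6 9 10 8 3)|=14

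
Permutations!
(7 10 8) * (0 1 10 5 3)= (0 1 10 8 7 5 3)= [1, 10, 2, 0, 4, 3, 6, 5, 7, 9, 8]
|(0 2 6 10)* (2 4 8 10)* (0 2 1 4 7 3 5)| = |(0 7 3 5)(1 4 8 10 2 6)| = 12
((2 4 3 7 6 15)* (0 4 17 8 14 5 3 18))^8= (0 18 4)(2 15 6 7 3 5 14 8 17)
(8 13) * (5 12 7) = [0, 1, 2, 3, 4, 12, 6, 5, 13, 9, 10, 11, 7, 8] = (5 12 7)(8 13)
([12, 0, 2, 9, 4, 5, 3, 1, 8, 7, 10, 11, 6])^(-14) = [0, 1, 2, 3, 4, 5, 6, 7, 8, 9, 10, 11, 12]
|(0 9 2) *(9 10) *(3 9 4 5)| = 7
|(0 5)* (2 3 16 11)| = 4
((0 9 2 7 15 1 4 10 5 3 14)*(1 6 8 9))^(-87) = (0 5 1 3 4 14 10)(2 6)(7 8)(9 15) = ((0 1 4 10 5 3 14)(2 7 15 6 8 9))^(-87)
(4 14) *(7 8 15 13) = (4 14)(7 8 15 13) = [0, 1, 2, 3, 14, 5, 6, 8, 15, 9, 10, 11, 12, 7, 4, 13]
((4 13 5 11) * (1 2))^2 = ((1 2)(4 13 5 11))^2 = (4 5)(11 13)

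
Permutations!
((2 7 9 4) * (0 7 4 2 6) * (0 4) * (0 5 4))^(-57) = (0 6 4 5 2 9 7)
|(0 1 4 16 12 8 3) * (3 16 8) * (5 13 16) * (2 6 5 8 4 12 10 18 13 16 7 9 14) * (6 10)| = |(0 1 12 3)(2 10 18 13 7 9 14)(5 16 6)| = 84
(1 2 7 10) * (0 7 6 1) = (0 7 10)(1 2 6) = [7, 2, 6, 3, 4, 5, 1, 10, 8, 9, 0]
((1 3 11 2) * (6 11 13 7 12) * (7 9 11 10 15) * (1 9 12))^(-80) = (15)(2 9 11)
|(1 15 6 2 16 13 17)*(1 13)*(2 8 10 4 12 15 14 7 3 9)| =42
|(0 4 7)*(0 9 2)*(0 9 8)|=|(0 4 7 8)(2 9)|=4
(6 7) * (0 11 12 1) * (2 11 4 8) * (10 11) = (0 4 8 2 10 11 12 1)(6 7) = [4, 0, 10, 3, 8, 5, 7, 6, 2, 9, 11, 12, 1]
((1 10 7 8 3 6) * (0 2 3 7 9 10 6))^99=((0 2 3)(1 6)(7 8)(9 10))^99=(1 6)(7 8)(9 10)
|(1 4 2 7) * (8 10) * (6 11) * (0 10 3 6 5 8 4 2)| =15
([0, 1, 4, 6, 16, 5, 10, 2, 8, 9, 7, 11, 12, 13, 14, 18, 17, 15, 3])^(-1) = (2 7 10 6 3 18 15 17 16 4)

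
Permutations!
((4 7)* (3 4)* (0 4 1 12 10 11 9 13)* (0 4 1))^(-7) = ((0 1 12 10 11 9 13 4 7 3))^(-7) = (0 10 13 3 12 9 7 1 11 4)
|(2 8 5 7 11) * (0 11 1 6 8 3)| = 20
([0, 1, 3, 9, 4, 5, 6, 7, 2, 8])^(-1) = (2 8 9 3)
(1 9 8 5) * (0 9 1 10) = [9, 1, 2, 3, 4, 10, 6, 7, 5, 8, 0] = (0 9 8 5 10)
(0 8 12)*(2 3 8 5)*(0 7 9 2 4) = (0 5 4)(2 3 8 12 7 9) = [5, 1, 3, 8, 0, 4, 6, 9, 12, 2, 10, 11, 7]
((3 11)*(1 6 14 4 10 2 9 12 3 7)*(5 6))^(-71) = ((1 5 6 14 4 10 2 9 12 3 11 7))^(-71) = (1 5 6 14 4 10 2 9 12 3 11 7)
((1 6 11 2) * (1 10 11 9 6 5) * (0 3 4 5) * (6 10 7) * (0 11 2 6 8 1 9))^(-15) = (0 1 2 5)(3 11 7 9)(4 6 8 10)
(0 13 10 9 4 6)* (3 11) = (0 13 10 9 4 6)(3 11) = [13, 1, 2, 11, 6, 5, 0, 7, 8, 4, 9, 3, 12, 10]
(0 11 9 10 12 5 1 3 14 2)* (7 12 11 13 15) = (0 13 15 7 12 5 1 3 14 2)(9 10 11) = [13, 3, 0, 14, 4, 1, 6, 12, 8, 10, 11, 9, 5, 15, 2, 7]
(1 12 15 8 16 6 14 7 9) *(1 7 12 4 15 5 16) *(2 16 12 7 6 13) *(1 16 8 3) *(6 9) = (1 4 15 3)(2 8 16 13)(5 12)(6 14 7) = [0, 4, 8, 1, 15, 12, 14, 6, 16, 9, 10, 11, 5, 2, 7, 3, 13]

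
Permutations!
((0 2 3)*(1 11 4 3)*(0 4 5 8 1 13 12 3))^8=((0 2 13 12 3 4)(1 11 5 8))^8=(0 13 3)(2 12 4)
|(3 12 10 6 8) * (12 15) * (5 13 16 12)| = 9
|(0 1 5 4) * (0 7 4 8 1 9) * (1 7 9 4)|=12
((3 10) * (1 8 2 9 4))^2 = (10)(1 2 4 8 9)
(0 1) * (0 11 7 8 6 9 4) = (0 1 11 7 8 6 9 4) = [1, 11, 2, 3, 0, 5, 9, 8, 6, 4, 10, 7]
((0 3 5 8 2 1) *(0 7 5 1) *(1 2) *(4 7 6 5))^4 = (8)(0 3 2)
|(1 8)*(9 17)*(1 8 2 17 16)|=5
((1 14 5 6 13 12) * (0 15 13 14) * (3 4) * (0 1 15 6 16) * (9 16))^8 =((0 6 14 5 9 16)(3 4)(12 15 13))^8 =(0 14 9)(5 16 6)(12 13 15)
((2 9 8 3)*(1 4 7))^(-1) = (1 7 4)(2 3 8 9)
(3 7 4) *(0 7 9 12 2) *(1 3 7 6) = (0 6 1 3 9 12 2)(4 7) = [6, 3, 0, 9, 7, 5, 1, 4, 8, 12, 10, 11, 2]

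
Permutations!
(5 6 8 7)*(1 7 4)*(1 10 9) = [0, 7, 2, 3, 10, 6, 8, 5, 4, 1, 9] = (1 7 5 6 8 4 10 9)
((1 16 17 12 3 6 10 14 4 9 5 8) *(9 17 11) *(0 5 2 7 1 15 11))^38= ((0 5 8 15 11 9 2 7 1 16)(3 6 10 14 4 17 12))^38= (0 1 2 11 8)(3 14 12 10 17 6 4)(5 16 7 9 15)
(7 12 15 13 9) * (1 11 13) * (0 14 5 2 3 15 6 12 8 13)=[14, 11, 3, 15, 4, 2, 12, 8, 13, 7, 10, 0, 6, 9, 5, 1]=(0 14 5 2 3 15 1 11)(6 12)(7 8 13 9)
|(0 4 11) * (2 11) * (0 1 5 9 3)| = 8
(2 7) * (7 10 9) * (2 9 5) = (2 10 5)(7 9) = [0, 1, 10, 3, 4, 2, 6, 9, 8, 7, 5]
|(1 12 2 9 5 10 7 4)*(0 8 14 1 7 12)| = 20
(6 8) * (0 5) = (0 5)(6 8) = [5, 1, 2, 3, 4, 0, 8, 7, 6]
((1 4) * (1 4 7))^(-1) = ((1 7))^(-1) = (1 7)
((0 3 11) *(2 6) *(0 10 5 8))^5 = ((0 3 11 10 5 8)(2 6))^5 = (0 8 5 10 11 3)(2 6)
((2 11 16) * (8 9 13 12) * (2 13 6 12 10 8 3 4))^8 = ((2 11 16 13 10 8 9 6 12 3 4))^8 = (2 12 8 16 4 6 10 11 3 9 13)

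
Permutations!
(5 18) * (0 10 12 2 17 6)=(0 10 12 2 17 6)(5 18)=[10, 1, 17, 3, 4, 18, 0, 7, 8, 9, 12, 11, 2, 13, 14, 15, 16, 6, 5]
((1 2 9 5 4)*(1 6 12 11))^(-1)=(1 11 12 6 4 5 9 2)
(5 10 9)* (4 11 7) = [0, 1, 2, 3, 11, 10, 6, 4, 8, 5, 9, 7] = (4 11 7)(5 10 9)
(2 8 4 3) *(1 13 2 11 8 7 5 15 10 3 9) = [0, 13, 7, 11, 9, 15, 6, 5, 4, 1, 3, 8, 12, 2, 14, 10] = (1 13 2 7 5 15 10 3 11 8 4 9)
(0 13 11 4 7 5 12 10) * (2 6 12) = (0 13 11 4 7 5 2 6 12 10) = [13, 1, 6, 3, 7, 2, 12, 5, 8, 9, 0, 4, 10, 11]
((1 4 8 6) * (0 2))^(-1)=(0 2)(1 6 8 4)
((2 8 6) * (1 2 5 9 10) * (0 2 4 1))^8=(0 2 8 6 5 9 10)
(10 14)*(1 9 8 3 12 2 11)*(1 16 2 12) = (1 9 8 3)(2 11 16)(10 14) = [0, 9, 11, 1, 4, 5, 6, 7, 3, 8, 14, 16, 12, 13, 10, 15, 2]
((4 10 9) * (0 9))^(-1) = ((0 9 4 10))^(-1) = (0 10 4 9)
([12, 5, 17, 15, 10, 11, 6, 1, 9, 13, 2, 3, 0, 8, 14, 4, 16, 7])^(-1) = [12, 7, 10, 11, 15, 1, 6, 17, 13, 8, 4, 5, 0, 9, 14, 3, 16, 2]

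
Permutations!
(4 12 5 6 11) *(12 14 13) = (4 14 13 12 5 6 11) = [0, 1, 2, 3, 14, 6, 11, 7, 8, 9, 10, 4, 5, 12, 13]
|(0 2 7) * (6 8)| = 6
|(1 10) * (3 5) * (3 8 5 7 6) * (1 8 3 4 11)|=|(1 10 8 5 3 7 6 4 11)|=9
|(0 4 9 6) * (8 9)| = 5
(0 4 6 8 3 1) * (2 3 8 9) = (0 4 6 9 2 3 1) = [4, 0, 3, 1, 6, 5, 9, 7, 8, 2]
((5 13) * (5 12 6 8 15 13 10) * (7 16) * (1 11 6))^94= ((1 11 6 8 15 13 12)(5 10)(7 16))^94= (16)(1 8 12 6 13 11 15)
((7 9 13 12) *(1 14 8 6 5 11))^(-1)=(1 11 5 6 8 14)(7 12 13 9)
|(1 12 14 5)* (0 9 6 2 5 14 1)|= 10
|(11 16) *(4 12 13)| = 6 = |(4 12 13)(11 16)|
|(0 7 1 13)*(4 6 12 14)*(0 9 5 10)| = |(0 7 1 13 9 5 10)(4 6 12 14)| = 28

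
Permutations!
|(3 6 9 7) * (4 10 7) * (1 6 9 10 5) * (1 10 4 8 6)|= |(3 9 8 6 4 5 10 7)|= 8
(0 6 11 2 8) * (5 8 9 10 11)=(0 6 5 8)(2 9 10 11)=[6, 1, 9, 3, 4, 8, 5, 7, 0, 10, 11, 2]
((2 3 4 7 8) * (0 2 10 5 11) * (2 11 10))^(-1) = ((0 11)(2 3 4 7 8)(5 10))^(-1) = (0 11)(2 8 7 4 3)(5 10)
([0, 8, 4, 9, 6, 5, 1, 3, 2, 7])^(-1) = (1 6 4 2 8)(3 7 9)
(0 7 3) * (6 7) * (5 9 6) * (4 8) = (0 5 9 6 7 3)(4 8) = [5, 1, 2, 0, 8, 9, 7, 3, 4, 6]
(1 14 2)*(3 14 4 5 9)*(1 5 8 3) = (1 4 8 3 14 2 5 9) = [0, 4, 5, 14, 8, 9, 6, 7, 3, 1, 10, 11, 12, 13, 2]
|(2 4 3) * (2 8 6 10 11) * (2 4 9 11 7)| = |(2 9 11 4 3 8 6 10 7)| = 9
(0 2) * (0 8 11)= (0 2 8 11)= [2, 1, 8, 3, 4, 5, 6, 7, 11, 9, 10, 0]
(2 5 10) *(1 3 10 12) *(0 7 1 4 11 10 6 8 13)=(0 7 1 3 6 8 13)(2 5 12 4 11 10)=[7, 3, 5, 6, 11, 12, 8, 1, 13, 9, 2, 10, 4, 0]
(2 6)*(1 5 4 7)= (1 5 4 7)(2 6)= [0, 5, 6, 3, 7, 4, 2, 1]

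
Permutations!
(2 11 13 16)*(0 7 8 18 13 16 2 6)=(0 7 8 18 13 2 11 16 6)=[7, 1, 11, 3, 4, 5, 0, 8, 18, 9, 10, 16, 12, 2, 14, 15, 6, 17, 13]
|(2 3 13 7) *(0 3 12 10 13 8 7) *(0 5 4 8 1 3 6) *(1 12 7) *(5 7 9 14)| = 12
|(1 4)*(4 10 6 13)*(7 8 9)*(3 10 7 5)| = |(1 7 8 9 5 3 10 6 13 4)| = 10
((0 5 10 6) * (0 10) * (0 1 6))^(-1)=(0 10 6 1 5)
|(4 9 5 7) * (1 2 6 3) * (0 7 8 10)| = 28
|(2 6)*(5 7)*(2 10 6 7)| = |(2 7 5)(6 10)| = 6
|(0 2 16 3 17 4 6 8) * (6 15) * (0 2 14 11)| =24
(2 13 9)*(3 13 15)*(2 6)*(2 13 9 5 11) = (2 15 3 9 6 13 5 11) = [0, 1, 15, 9, 4, 11, 13, 7, 8, 6, 10, 2, 12, 5, 14, 3]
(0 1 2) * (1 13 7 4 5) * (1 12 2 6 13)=(0 1 6 13 7 4 5 12 2)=[1, 6, 0, 3, 5, 12, 13, 4, 8, 9, 10, 11, 2, 7]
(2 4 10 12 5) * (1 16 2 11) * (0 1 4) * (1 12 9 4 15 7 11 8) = (0 12 5 8 1 16 2)(4 10 9)(7 11 15) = [12, 16, 0, 3, 10, 8, 6, 11, 1, 4, 9, 15, 5, 13, 14, 7, 2]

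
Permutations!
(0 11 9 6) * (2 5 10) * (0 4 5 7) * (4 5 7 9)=(0 11 4 7)(2 9 6 5 10)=[11, 1, 9, 3, 7, 10, 5, 0, 8, 6, 2, 4]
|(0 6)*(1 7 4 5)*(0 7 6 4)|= |(0 4 5 1 6 7)|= 6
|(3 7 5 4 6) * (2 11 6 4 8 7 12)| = 15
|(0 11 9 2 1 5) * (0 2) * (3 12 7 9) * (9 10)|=|(0 11 3 12 7 10 9)(1 5 2)|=21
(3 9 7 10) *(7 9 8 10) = (3 8 10) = [0, 1, 2, 8, 4, 5, 6, 7, 10, 9, 3]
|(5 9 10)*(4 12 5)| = 5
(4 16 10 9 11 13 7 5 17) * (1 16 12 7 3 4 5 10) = (1 16)(3 4 12 7 10 9 11 13)(5 17) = [0, 16, 2, 4, 12, 17, 6, 10, 8, 11, 9, 13, 7, 3, 14, 15, 1, 5]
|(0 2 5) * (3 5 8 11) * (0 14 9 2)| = |(2 8 11 3 5 14 9)| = 7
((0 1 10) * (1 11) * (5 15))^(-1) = ((0 11 1 10)(5 15))^(-1) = (0 10 1 11)(5 15)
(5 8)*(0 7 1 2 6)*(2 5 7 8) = (0 8 7 1 5 2 6) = [8, 5, 6, 3, 4, 2, 0, 1, 7]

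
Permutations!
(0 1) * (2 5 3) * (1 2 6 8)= (0 2 5 3 6 8 1)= [2, 0, 5, 6, 4, 3, 8, 7, 1]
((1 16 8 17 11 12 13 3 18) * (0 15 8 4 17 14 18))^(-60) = ((0 15 8 14 18 1 16 4 17 11 12 13 3))^(-60) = (0 1 12 8 4 3 18 11 15 16 13 14 17)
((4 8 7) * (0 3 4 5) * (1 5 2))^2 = (0 4 7 1)(2 5 3 8) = ((0 3 4 8 7 2 1 5))^2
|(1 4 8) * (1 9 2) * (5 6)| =|(1 4 8 9 2)(5 6)| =10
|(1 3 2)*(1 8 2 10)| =|(1 3 10)(2 8)| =6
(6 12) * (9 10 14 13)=[0, 1, 2, 3, 4, 5, 12, 7, 8, 10, 14, 11, 6, 9, 13]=(6 12)(9 10 14 13)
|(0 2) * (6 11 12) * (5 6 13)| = |(0 2)(5 6 11 12 13)| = 10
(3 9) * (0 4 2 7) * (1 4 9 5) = (0 9 3 5 1 4 2 7) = [9, 4, 7, 5, 2, 1, 6, 0, 8, 3]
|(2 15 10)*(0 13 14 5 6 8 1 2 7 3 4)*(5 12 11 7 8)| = 40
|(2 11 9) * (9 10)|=|(2 11 10 9)|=4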